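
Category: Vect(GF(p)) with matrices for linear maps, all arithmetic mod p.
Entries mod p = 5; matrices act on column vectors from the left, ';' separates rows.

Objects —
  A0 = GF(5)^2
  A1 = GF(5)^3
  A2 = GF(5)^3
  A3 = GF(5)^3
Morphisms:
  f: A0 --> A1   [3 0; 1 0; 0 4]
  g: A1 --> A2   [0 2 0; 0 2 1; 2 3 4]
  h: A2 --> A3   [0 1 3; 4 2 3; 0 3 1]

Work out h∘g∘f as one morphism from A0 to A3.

Answer: [4 2; 4 1; 0 3]

Trace:
  e0=[1,0] f-->[3,1,0] g-->[2,2,4] h-->[4,4,0]
  e1=[0,1] f-->[0,0,4] g-->[0,4,1] h-->[2,1,3]
⟦path⟧: [4 2; 4 1; 0 3]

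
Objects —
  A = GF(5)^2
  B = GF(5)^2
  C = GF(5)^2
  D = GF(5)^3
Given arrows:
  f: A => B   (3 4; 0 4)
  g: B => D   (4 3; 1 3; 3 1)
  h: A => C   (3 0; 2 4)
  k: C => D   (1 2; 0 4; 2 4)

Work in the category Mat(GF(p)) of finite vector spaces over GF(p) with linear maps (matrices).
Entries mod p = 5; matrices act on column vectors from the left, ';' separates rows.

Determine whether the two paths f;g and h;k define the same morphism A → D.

Answer: COMMUTES

Derivation:
Along f;g (path 1):
  e0=⟨1,0⟩ f=>⟨3,0⟩ g=>⟨2,3,4⟩
  e1=⟨0,1⟩ f=>⟨4,4⟩ g=>⟨3,1,1⟩
  ⟦path⟧₁ = (2 3; 3 1; 4 1)
Along h;k (path 2):
  e0=⟨1,0⟩ h=>⟨3,2⟩ k=>⟨2,3,4⟩
  e1=⟨0,1⟩ h=>⟨0,4⟩ k=>⟨3,1,1⟩
  ⟦path⟧₂ = (2 3; 3 1; 4 1)
Equal? equal; square commutes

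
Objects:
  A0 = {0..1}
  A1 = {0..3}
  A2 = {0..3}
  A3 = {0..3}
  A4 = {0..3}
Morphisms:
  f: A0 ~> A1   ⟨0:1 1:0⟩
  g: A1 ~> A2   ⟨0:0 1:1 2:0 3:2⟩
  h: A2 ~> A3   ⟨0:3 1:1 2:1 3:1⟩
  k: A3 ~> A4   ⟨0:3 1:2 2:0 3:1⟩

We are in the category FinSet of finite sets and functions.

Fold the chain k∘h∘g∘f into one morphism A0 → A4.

  0 f~>1 g~>1 h~>1 k~>2
  1 f~>0 g~>0 h~>3 k~>1
⟦path⟧: ⟨0:2 1:1⟩

Answer: ⟨0:2 1:1⟩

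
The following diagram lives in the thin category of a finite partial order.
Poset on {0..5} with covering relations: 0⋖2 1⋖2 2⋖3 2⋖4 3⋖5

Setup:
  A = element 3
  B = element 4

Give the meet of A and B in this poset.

{x : x≤A ∧ x≤B} = {0,1,2}  (A=3, B=4)
  0 ≤ 2
  1 ≤ 2
  2 ≤ 2
glb = 2

Answer: A∧B = 2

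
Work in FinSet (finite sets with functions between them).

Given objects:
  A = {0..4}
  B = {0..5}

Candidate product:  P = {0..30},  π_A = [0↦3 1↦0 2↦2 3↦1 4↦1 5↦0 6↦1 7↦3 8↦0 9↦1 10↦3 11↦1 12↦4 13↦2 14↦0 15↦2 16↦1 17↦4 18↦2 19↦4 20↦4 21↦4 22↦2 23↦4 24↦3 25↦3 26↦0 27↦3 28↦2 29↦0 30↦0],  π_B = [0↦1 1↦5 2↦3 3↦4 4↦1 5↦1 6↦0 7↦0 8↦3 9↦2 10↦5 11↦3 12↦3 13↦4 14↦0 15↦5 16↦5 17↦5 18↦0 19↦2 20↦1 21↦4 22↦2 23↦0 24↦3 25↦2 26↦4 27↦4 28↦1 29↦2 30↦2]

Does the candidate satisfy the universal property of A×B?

|A|·|B| = 5·6 = 30;  |P| = 31
  → cardinalities differ; no bijection possible.

Answer: NOT A VALID PRODUCT — |P|=31 ≠ |A|·|B|=30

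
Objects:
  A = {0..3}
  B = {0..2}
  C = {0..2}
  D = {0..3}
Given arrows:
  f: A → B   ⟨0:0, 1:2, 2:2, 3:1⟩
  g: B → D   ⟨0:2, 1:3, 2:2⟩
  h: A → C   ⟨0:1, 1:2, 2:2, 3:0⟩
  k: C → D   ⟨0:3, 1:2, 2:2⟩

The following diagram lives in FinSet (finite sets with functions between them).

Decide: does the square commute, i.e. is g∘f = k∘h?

Answer: COMMUTES

Trace:
1) trace f;g:
  0 f→0 g→2
  1 f→2 g→2
  2 f→2 g→2
  3 f→1 g→3
  ⟦path⟧₁ = ⟨0:2, 1:2, 2:2, 3:3⟩
2) trace h;k:
  0 h→1 k→2
  1 h→2 k→2
  2 h→2 k→2
  3 h→0 k→3
  ⟦path⟧₂ = ⟨0:2, 1:2, 2:2, 3:3⟩
Equal? equal; square commutes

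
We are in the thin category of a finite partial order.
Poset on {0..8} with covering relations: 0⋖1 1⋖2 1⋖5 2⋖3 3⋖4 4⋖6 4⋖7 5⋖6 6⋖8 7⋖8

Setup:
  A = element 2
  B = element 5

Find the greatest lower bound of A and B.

Answer: A∧B = 1

Derivation:
Lower bounds of A=2 and B=5: {0,1}
  0 <= 1
  1 <= 1
glb = 1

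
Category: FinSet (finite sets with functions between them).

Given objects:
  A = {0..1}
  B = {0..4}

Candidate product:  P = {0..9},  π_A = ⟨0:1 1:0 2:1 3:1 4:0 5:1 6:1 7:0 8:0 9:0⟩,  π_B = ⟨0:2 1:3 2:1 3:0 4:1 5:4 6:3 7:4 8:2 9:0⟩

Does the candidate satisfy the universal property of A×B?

|A|·|B| = 2·5 = 10;  |P| = 10
Check the pairing map k ↦ (π_A(k), π_B(k)):
  0 : (1,2)
  1 : (0,3)
  2 : (1,1)
  3 : (1,0)
  4 : (0,1)
  5 : (1,4)
  6 : (1,3)
  7 : (0,4)
  8 : (0,2)
  9 : (0,0)
distinct pairs in image: 10 / 10 needed
  → bijection onto A×B; projections well-typed.

Answer: VALID PRODUCT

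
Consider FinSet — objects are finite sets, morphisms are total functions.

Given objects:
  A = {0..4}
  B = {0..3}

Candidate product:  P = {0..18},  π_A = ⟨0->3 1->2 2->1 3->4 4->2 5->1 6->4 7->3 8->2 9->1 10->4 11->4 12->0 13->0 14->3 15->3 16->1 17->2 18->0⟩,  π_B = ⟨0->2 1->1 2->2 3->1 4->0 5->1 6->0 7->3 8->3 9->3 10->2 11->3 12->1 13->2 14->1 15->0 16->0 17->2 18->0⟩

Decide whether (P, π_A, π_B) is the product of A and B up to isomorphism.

|A|·|B| = 5·4 = 20;  |P| = 19
  → cardinalities differ; no bijection possible.

Answer: NOT A VALID PRODUCT — |P|=19 ≠ |A|·|B|=20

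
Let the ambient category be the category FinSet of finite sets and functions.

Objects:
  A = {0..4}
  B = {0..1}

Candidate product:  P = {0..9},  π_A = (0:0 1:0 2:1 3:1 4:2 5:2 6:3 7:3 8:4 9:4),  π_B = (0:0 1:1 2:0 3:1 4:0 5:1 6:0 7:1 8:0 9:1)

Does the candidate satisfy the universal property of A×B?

|A|·|B| = 5·2 = 10;  |P| = 10
Check the pairing map k ↦ (π_A(k), π_B(k)):
  0 : (0,0)
  1 : (0,1)
  2 : (1,0)
  3 : (1,1)
  4 : (2,0)
  5 : (2,1)
  6 : (3,0)
  7 : (3,1)
  8 : (4,0)
  9 : (4,1)
distinct pairs in image: 10 / 10 needed
  → bijection onto A×B; projections well-typed.

Answer: VALID PRODUCT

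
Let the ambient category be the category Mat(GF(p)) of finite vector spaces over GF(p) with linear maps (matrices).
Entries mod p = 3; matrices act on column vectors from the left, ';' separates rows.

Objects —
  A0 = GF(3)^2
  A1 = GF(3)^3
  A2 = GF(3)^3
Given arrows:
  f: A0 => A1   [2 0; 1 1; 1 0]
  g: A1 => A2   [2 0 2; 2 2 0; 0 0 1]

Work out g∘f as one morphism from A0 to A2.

Answer: [0 0; 0 2; 1 0]

Trace:
  e0=[1,0] f=>[2,1,1] g=>[0,0,1]
  e1=[0,1] f=>[0,1,0] g=>[0,2,0]
composite: [0 0; 0 2; 1 0]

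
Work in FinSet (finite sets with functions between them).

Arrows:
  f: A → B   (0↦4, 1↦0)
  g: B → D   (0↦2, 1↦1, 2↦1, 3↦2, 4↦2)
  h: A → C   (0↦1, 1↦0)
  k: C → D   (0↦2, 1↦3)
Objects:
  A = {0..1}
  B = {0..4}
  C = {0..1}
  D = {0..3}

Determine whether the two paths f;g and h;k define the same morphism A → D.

1) trace f;g:
  0 f→4 g→2
  1 f→0 g→2
  composite₁ = (0↦2, 1↦2)
2) trace h;k:
  0 h→1 k→3
  1 h→0 k→2
  composite₂ = (0↦3, 1↦2)
Equal? distinct morphisms ✗

Answer: DOES NOT COMMUTE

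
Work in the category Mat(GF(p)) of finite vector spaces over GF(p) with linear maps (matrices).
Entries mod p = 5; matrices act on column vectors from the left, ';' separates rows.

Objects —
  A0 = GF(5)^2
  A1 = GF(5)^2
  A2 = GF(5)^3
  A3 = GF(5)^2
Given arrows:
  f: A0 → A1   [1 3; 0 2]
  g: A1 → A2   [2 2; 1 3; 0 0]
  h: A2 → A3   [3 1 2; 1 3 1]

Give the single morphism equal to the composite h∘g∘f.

  e0=⟨1,0⟩ f→⟨1,0⟩ g→⟨2,1,0⟩ h→⟨2,0⟩
  e1=⟨0,1⟩ f→⟨3,2⟩ g→⟨0,4,0⟩ h→⟨4,2⟩
⟦path⟧: [2 4; 0 2]

Answer: [2 4; 0 2]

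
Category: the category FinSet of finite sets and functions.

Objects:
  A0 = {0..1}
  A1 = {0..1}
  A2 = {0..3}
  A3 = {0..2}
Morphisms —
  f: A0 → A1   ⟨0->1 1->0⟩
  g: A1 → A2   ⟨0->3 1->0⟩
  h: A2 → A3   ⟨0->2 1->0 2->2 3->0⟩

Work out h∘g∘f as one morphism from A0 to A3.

  0 f→1 g→0 h→2
  1 f→0 g→3 h→0
result: ⟨0->2 1->0⟩

Answer: ⟨0->2 1->0⟩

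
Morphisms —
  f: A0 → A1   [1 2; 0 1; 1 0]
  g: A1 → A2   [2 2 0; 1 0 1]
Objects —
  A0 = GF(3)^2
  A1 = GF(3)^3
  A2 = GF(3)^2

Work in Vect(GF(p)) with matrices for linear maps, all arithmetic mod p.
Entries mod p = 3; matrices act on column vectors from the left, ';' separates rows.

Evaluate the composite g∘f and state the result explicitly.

  e0=[1,0] f→[1,0,1] g→[2,2]
  e1=[0,1] f→[2,1,0] g→[0,2]
composite: [2 0; 2 2]

Answer: [2 0; 2 2]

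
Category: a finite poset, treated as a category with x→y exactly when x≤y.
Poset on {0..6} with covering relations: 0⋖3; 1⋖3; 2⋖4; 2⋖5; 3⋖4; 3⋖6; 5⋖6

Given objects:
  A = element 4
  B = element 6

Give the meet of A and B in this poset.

{x : x⊑A ∧ x⊑B} = {0,1,2,3}  (A=4, B=6)
  maximal lower bounds 2 and 3 are incomparable: neither 2⊑3 nor 3⊑2
→ no greatest lower bound exists

Answer: NO MEET EXISTS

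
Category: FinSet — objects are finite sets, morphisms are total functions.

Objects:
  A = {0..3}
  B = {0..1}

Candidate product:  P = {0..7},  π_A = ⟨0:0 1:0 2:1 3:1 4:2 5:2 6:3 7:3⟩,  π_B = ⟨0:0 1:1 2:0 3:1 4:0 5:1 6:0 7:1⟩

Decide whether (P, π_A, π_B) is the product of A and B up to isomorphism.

Answer: VALID PRODUCT

Work:
|A|·|B| = 4·2 = 8;  |P| = 8
Check the pairing map k ↦ (π_A(k), π_B(k)):
  0 : (0,0)
  1 : (0,1)
  2 : (1,0)
  3 : (1,1)
  4 : (2,0)
  5 : (2,1)
  6 : (3,0)
  7 : (3,1)
distinct pairs in image: 8 / 8 needed
  → bijection onto A×B; projections well-typed.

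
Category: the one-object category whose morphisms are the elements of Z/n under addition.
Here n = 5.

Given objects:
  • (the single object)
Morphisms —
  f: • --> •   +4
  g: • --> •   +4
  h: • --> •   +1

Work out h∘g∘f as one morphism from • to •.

Answer: +4

Work:
  0 +4≡4 +4≡3 +1≡4  (mod 5)
result: +4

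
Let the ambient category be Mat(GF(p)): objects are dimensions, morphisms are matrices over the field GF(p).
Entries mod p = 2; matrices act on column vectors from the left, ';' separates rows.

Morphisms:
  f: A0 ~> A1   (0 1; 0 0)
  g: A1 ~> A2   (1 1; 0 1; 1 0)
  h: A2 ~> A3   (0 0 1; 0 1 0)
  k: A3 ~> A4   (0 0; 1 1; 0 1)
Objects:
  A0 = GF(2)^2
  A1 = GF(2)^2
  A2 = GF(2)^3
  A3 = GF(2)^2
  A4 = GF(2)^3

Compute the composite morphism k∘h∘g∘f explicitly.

Answer: (0 0; 0 1; 0 0)

Derivation:
  e0=[1,0] f~>[0,0] g~>[0,0,0] h~>[0,0] k~>[0,0,0]
  e1=[0,1] f~>[1,0] g~>[1,0,1] h~>[1,0] k~>[0,1,0]
result: (0 0; 0 1; 0 0)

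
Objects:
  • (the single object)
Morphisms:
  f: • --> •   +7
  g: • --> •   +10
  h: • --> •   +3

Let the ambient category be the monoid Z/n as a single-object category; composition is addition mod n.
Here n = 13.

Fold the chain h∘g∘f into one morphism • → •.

Answer: +7

Work:
  0 +7≡7 +10≡4 +3≡7  (mod 13)
result: +7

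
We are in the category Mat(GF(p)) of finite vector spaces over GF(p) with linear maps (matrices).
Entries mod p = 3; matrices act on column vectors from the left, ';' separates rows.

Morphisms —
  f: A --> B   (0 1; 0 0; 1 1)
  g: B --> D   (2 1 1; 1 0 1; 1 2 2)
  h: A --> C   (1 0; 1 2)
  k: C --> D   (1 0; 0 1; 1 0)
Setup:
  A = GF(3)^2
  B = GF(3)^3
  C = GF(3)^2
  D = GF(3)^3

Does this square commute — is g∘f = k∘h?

Path 1 = f;g:
  e0=(1,0) f-->(0,0,1) g-->(1,1,2)
  e1=(0,1) f-->(1,0,1) g-->(0,2,0)
  result₁ = (1 0; 1 2; 2 0)
Path 2 = h;k:
  e0=(1,0) h-->(1,1) k-->(1,1,1)
  e1=(0,1) h-->(0,2) k-->(0,2,0)
  result₂ = (1 0; 1 2; 1 0)
Equal? distinct morphisms ✗

Answer: DOES NOT COMMUTE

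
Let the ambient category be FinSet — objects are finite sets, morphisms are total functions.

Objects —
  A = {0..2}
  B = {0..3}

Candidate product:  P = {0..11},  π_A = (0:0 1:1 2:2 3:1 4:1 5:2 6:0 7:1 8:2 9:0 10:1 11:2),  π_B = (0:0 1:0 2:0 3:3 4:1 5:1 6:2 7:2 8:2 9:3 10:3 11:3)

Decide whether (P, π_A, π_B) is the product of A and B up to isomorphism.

Answer: NOT A VALID PRODUCT — duplicate pair at indices 10,3

Work:
|A|·|B| = 3·4 = 12;  |P| = 12
Check the pairing map k ↦ (π_A(k), π_B(k)):
  0 : (0,0)
  1 : (1,0)
  2 : (2,0)
  3 : (1,3)
  4 : (1,1)
  5 : (2,1)
  6 : (0,2)
  7 : (1,2)
  8 : (2,2)
  9 : (0,3)
  10 : (1,3)  ✗ repeats pair of k=3
  11 : (2,3)
distinct pairs in image: 11 / 12 needed
  → (1,3) hit at k=3 and k=10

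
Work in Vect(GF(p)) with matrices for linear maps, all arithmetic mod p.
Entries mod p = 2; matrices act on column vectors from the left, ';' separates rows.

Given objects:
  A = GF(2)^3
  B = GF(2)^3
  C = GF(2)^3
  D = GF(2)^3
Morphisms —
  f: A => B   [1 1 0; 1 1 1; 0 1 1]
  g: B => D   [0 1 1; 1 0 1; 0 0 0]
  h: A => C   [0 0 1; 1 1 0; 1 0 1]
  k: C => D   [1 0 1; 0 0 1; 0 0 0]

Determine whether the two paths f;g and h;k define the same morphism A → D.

Path 1 = f;g:
  e0=(1,0,0) f=>(1,1,0) g=>(1,1,0)
  e1=(0,1,0) f=>(1,1,1) g=>(0,0,0)
  e2=(0,0,1) f=>(0,1,1) g=>(0,1,0)
  result₁ = [1 0 0; 1 0 1; 0 0 0]
Path 2 = h;k:
  e0=(1,0,0) h=>(0,1,1) k=>(1,1,0)
  e1=(0,1,0) h=>(0,1,0) k=>(0,0,0)
  e2=(0,0,1) h=>(1,0,1) k=>(0,1,0)
  result₂ = [1 0 0; 1 0 1; 0 0 0]
Equal? same morphism ✓

Answer: COMMUTES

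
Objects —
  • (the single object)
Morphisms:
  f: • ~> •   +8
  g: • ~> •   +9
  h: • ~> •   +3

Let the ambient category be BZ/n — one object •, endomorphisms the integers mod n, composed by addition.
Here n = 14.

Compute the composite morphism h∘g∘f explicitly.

Answer: +6

Trace:
  0 +8≡8 +9≡3 +3≡6  (mod 14)
result: +6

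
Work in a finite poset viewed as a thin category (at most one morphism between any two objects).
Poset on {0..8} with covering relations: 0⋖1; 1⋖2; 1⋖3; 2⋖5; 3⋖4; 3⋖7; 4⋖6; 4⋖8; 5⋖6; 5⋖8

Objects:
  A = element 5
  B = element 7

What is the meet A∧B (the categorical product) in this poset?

Answer: A∧B = 1

Derivation:
Lower bounds of A=5 and B=7: {0,1}
  0 ≤ 1
  1 ≤ 1
glb = 1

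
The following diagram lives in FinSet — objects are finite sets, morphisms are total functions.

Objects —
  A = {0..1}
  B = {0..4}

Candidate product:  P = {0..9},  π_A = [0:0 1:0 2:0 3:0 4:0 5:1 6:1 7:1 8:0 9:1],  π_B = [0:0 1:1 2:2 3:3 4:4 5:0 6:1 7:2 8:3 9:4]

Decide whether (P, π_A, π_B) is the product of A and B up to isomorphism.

|A|·|B| = 2·5 = 10;  |P| = 10
Check the pairing map k ↦ (π_A(k), π_B(k)):
  0 : (0,0)
  1 : (0,1)
  2 : (0,2)
  3 : (0,3)
  4 : (0,4)
  5 : (1,0)
  6 : (1,1)
  7 : (1,2)
  8 : (0,3)  ✗ repeats pair of k=3
  9 : (1,4)
distinct pairs in image: 9 / 10 needed
  → (0,3) hit at k=3 and k=8

Answer: NOT A VALID PRODUCT — duplicate pair at indices 3,8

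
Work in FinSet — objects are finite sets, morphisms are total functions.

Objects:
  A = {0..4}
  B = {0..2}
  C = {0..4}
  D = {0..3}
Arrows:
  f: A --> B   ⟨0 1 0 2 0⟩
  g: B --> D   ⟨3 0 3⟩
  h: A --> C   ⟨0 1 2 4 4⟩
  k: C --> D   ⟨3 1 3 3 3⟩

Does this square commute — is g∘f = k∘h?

1) trace f;g:
  0 f-->0 g-->3
  1 f-->1 g-->0
  2 f-->0 g-->3
  3 f-->2 g-->3
  4 f-->0 g-->3
  composite₁ = ⟨3 0 3 3 3⟩
2) trace h;k:
  0 h-->0 k-->3
  1 h-->1 k-->1
  2 h-->2 k-->3
  3 h-->4 k-->3
  4 h-->4 k-->3
  composite₂ = ⟨3 1 3 3 3⟩
Equal? differ; not commutative

Answer: DOES NOT COMMUTE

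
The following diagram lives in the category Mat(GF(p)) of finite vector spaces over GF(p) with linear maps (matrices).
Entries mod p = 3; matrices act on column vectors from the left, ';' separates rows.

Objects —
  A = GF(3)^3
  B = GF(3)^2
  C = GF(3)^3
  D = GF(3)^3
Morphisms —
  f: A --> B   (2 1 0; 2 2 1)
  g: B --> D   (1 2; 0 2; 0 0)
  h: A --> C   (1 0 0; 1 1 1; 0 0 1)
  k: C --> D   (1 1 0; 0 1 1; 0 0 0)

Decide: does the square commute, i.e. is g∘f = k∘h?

1) trace f;g:
  e0=(1,0,0) f-->(2,2) g-->(0,1,0)
  e1=(0,1,0) f-->(1,2) g-->(2,1,0)
  e2=(0,0,1) f-->(0,1) g-->(2,2,0)
  ⟦path⟧₁ = (0 2 2; 1 1 2; 0 0 0)
2) trace h;k:
  e0=(1,0,0) h-->(1,1,0) k-->(2,1,0)
  e1=(0,1,0) h-->(0,1,0) k-->(1,1,0)
  e2=(0,0,1) h-->(0,1,1) k-->(1,2,0)
  ⟦path⟧₂ = (2 1 1; 1 1 2; 0 0 0)
Equal? NO — does not commute

Answer: DOES NOT COMMUTE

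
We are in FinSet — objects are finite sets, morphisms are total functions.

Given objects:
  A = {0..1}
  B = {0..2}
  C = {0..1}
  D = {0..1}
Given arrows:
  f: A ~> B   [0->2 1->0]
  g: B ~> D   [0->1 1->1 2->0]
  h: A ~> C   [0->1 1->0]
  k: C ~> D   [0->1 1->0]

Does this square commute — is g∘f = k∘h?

Path 1 = f;g:
  0 f~>2 g~>0
  1 f~>0 g~>1
  composite₁ = [0->0 1->1]
Path 2 = h;k:
  0 h~>1 k~>0
  1 h~>0 k~>1
  composite₂ = [0->0 1->1]
Equal? YES — commutes

Answer: COMMUTES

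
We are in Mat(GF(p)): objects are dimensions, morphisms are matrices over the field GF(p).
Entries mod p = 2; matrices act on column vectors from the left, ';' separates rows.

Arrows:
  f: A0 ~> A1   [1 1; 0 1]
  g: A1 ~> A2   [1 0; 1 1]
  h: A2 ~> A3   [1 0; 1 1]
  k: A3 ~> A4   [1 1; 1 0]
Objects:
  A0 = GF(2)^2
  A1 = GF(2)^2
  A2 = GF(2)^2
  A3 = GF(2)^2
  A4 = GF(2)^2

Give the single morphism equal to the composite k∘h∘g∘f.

Answer: [1 0; 1 1]

Trace:
  e0=[1,0] f~>[1,0] g~>[1,1] h~>[1,0] k~>[1,1]
  e1=[0,1] f~>[1,1] g~>[1,0] h~>[1,1] k~>[0,1]
composite: [1 0; 1 1]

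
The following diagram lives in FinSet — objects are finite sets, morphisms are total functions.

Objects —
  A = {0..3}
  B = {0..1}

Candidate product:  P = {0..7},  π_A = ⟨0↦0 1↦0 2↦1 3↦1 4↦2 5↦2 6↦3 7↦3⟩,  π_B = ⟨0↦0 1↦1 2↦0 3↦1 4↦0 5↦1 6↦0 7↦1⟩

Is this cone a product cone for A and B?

|A|·|B| = 4·2 = 8;  |P| = 8
Check the pairing map k ↦ (π_A(k), π_B(k)):
  0 ↦ (0,0)
  1 ↦ (0,1)
  2 ↦ (1,0)
  3 ↦ (1,1)
  4 ↦ (2,0)
  5 ↦ (2,1)
  6 ↦ (3,0)
  7 ↦ (3,1)
distinct pairs in image: 8 / 8 needed
  → bijection onto A×B; projections well-typed.

Answer: VALID PRODUCT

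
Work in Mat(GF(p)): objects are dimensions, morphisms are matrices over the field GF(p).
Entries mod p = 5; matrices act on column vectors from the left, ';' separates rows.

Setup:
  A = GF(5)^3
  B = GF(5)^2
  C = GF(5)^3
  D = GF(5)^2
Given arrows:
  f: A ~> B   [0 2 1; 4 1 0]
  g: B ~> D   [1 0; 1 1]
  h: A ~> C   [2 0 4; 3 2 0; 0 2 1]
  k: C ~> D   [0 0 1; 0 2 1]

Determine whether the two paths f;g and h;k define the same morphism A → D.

Answer: DOES NOT COMMUTE

Work:
Along f;g (path 1):
  e0=(1,0,0) f~>(0,4) g~>(0,4)
  e1=(0,1,0) f~>(2,1) g~>(2,3)
  e2=(0,0,1) f~>(1,0) g~>(1,1)
  composite₁ = [0 2 1; 4 3 1]
Along h;k (path 2):
  e0=(1,0,0) h~>(2,3,0) k~>(0,1)
  e1=(0,1,0) h~>(0,2,2) k~>(2,1)
  e2=(0,0,1) h~>(4,0,1) k~>(1,1)
  composite₂ = [0 2 1; 1 1 1]
Equal? NO — does not commute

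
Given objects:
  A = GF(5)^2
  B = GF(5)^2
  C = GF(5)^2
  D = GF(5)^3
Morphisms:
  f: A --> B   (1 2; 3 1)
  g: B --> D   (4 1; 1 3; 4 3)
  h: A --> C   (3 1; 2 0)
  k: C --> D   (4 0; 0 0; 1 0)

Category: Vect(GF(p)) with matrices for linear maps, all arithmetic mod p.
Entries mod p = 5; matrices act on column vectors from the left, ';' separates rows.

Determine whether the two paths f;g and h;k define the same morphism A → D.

Answer: COMMUTES

Work:
Path 1 = f;g:
  e0=(1,0) f-->(1,3) g-->(2,0,3)
  e1=(0,1) f-->(2,1) g-->(4,0,1)
  composite₁ = (2 4; 0 0; 3 1)
Path 2 = h;k:
  e0=(1,0) h-->(3,2) k-->(2,0,3)
  e1=(0,1) h-->(1,0) k-->(4,0,1)
  composite₂ = (2 4; 0 0; 3 1)
Equal? equal; square commutes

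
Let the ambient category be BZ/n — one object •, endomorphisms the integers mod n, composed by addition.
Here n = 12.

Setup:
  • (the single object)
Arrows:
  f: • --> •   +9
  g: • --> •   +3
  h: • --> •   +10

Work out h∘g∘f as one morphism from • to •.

Answer: +10

Trace:
  0 +9≡9 +3≡0 +10≡10  (mod 12)
composite: +10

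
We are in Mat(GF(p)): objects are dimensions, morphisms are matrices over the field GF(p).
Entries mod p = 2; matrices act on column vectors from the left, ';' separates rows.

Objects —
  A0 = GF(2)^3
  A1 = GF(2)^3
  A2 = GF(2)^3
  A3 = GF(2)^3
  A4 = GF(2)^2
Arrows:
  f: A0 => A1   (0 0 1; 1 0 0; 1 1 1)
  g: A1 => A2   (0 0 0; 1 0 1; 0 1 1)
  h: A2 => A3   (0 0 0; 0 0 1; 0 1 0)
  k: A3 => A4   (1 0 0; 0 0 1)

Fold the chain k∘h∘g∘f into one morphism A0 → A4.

  e0=(1,0,0) f=>(0,1,1) g=>(0,1,0) h=>(0,0,1) k=>(0,1)
  e1=(0,1,0) f=>(0,0,1) g=>(0,1,1) h=>(0,1,1) k=>(0,1)
  e2=(0,0,1) f=>(1,0,1) g=>(0,0,1) h=>(0,1,0) k=>(0,0)
composite: (0 0 0; 1 1 0)

Answer: (0 0 0; 1 1 0)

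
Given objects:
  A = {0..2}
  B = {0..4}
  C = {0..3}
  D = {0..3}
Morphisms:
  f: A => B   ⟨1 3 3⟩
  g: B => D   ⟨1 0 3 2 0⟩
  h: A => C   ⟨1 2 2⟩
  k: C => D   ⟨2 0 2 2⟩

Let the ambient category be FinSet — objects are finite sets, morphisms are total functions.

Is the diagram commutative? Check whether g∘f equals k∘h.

Answer: COMMUTES

Work:
Along f;g (path 1):
  0 f=>1 g=>0
  1 f=>3 g=>2
  2 f=>3 g=>2
  composite₁ = ⟨0 2 2⟩
Along h;k (path 2):
  0 h=>1 k=>0
  1 h=>2 k=>2
  2 h=>2 k=>2
  composite₂ = ⟨0 2 2⟩
Equal? equal; square commutes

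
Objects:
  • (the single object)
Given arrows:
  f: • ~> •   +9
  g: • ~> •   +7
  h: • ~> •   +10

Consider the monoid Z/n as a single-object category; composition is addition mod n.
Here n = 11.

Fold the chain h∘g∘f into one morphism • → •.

Answer: +4

Work:
  0 +9≡9 +7≡5 +10≡4  (mod 11)
⟦path⟧: +4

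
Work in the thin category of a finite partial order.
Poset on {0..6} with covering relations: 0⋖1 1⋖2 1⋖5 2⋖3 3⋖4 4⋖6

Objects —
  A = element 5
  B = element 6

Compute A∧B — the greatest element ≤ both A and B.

Common predecessors of 5,6: {0,1}
  0 ≤ 1
  1 ≤ 1
glb = 1

Answer: A∧B = 1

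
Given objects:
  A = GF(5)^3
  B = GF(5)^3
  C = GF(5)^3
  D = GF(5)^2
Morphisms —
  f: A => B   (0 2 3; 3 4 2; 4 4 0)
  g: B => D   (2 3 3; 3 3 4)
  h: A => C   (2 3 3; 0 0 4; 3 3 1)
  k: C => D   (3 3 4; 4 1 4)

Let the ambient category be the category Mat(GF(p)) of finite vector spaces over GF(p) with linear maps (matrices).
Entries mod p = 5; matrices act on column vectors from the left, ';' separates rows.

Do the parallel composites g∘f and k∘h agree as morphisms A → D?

Answer: DOES NOT COMMUTE

Work:
Path 1 = f;g:
  e0=⟨1,0,0⟩ f=>⟨0,3,4⟩ g=>⟨1,0⟩
  e1=⟨0,1,0⟩ f=>⟨2,4,4⟩ g=>⟨3,4⟩
  e2=⟨0,0,1⟩ f=>⟨3,2,0⟩ g=>⟨2,0⟩
  result₁ = (1 3 2; 0 4 0)
Path 2 = h;k:
  e0=⟨1,0,0⟩ h=>⟨2,0,3⟩ k=>⟨3,0⟩
  e1=⟨0,1,0⟩ h=>⟨3,0,3⟩ k=>⟨1,4⟩
  e2=⟨0,0,1⟩ h=>⟨3,4,1⟩ k=>⟨0,0⟩
  result₂ = (3 1 0; 0 4 0)
Equal? NO — does not commute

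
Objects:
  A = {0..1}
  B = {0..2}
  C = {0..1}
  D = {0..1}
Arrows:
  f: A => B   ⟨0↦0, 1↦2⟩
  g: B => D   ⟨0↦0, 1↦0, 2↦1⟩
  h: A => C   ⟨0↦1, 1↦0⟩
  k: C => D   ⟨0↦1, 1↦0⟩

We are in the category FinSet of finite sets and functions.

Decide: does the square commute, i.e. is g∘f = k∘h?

Answer: COMMUTES

Derivation:
1) trace f;g:
  0 f=>0 g=>0
  1 f=>2 g=>1
  composite₁ = ⟨0↦0, 1↦1⟩
2) trace h;k:
  0 h=>1 k=>0
  1 h=>0 k=>1
  composite₂ = ⟨0↦0, 1↦1⟩
Equal? equal; square commutes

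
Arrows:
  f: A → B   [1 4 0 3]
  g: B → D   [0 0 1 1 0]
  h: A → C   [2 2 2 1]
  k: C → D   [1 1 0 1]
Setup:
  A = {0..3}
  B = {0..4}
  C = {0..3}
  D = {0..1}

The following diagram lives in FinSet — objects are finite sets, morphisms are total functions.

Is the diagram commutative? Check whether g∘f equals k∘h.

Answer: COMMUTES

Work:
1) trace f;g:
  0 f→1 g→0
  1 f→4 g→0
  2 f→0 g→0
  3 f→3 g→1
  ⟦path⟧₁ = [0 0 0 1]
2) trace h;k:
  0 h→2 k→0
  1 h→2 k→0
  2 h→2 k→0
  3 h→1 k→1
  ⟦path⟧₂ = [0 0 0 1]
Equal? YES — commutes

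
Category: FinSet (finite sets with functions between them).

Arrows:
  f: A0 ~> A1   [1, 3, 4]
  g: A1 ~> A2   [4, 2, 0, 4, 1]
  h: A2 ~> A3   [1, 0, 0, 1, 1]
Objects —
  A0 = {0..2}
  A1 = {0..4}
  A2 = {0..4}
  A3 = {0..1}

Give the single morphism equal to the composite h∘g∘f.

  0 f~>1 g~>2 h~>0
  1 f~>3 g~>4 h~>1
  2 f~>4 g~>1 h~>0
result: [0, 1, 0]

Answer: [0, 1, 0]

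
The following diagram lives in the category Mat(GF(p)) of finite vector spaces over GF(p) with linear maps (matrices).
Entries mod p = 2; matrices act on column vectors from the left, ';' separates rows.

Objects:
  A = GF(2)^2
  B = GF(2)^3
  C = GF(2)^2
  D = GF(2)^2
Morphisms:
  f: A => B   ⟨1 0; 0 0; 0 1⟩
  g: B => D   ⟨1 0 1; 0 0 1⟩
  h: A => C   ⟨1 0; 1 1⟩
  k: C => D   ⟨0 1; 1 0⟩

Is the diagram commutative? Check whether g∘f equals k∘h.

Along f;g (path 1):
  e0=[1,0] f=>[1,0,0] g=>[1,0]
  e1=[0,1] f=>[0,0,1] g=>[1,1]
  composite₁ = ⟨1 1; 0 1⟩
Along h;k (path 2):
  e0=[1,0] h=>[1,1] k=>[1,1]
  e1=[0,1] h=>[0,1] k=>[1,0]
  composite₂ = ⟨1 1; 1 0⟩
Equal? differ; not commutative

Answer: DOES NOT COMMUTE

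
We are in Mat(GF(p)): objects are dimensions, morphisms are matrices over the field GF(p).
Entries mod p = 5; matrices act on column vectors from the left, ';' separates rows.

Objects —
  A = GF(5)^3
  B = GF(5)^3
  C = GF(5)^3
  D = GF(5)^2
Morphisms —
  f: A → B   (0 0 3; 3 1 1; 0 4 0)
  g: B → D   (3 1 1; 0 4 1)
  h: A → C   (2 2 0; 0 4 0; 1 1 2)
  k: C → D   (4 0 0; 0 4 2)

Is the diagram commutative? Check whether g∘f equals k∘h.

Answer: DOES NOT COMMUTE

Trace:
1) trace f;g:
  e0=⟨1,0,0⟩ f→⟨0,3,0⟩ g→⟨3,2⟩
  e1=⟨0,1,0⟩ f→⟨0,1,4⟩ g→⟨0,3⟩
  e2=⟨0,0,1⟩ f→⟨3,1,0⟩ g→⟨0,4⟩
  composite₁ = (3 0 0; 2 3 4)
2) trace h;k:
  e0=⟨1,0,0⟩ h→⟨2,0,1⟩ k→⟨3,2⟩
  e1=⟨0,1,0⟩ h→⟨2,4,1⟩ k→⟨3,3⟩
  e2=⟨0,0,1⟩ h→⟨0,0,2⟩ k→⟨0,4⟩
  composite₂ = (3 3 0; 2 3 4)
Equal? NO — does not commute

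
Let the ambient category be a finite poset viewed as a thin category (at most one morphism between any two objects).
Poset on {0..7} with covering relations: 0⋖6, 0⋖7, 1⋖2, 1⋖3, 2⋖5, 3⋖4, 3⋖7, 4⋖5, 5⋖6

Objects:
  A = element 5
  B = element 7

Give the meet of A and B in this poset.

Answer: A∧B = 3

Derivation:
Common predecessors of 5,7: {1,3}
  1 ≤ 3
  3 ≤ 3
glb = 3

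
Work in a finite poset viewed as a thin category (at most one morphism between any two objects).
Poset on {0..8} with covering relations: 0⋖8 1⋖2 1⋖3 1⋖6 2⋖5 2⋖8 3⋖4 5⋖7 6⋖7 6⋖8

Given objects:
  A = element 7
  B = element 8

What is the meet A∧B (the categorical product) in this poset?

Lower bounds of A=7 and B=8: {1,2,6}
  maximal lower bounds 2 and 6 are incomparable: neither 2⊑6 nor 6⊑2
→ no greatest lower bound exists

Answer: NO MEET EXISTS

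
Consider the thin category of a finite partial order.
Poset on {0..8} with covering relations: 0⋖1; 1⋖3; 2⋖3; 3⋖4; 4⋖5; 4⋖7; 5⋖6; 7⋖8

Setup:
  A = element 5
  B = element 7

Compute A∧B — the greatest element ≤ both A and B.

Answer: A∧B = 4

Derivation:
Common predecessors of 5,7: {0,1,2,3,4}
  0 <= 4
  1 <= 4
  2 <= 4
  3 <= 4
  4 <= 4
glb = 4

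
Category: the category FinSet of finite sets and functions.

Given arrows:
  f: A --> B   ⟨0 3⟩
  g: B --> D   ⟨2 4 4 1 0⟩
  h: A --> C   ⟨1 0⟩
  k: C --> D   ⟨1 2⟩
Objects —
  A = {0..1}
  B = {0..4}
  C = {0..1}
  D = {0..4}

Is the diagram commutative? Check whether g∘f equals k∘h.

Answer: COMMUTES

Derivation:
1) trace f;g:
  0 f-->0 g-->2
  1 f-->3 g-->1
  composite₁ = ⟨2 1⟩
2) trace h;k:
  0 h-->1 k-->2
  1 h-->0 k-->1
  composite₂ = ⟨2 1⟩
Equal? equal; square commutes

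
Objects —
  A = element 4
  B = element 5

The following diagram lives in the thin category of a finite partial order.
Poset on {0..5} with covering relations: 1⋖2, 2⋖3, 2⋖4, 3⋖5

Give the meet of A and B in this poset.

Answer: A∧B = 2

Work:
{x : x⊑A ∧ x⊑B} = {1,2}  (A=4, B=5)
  1 ⊑ 2
  2 ⊑ 2
glb = 2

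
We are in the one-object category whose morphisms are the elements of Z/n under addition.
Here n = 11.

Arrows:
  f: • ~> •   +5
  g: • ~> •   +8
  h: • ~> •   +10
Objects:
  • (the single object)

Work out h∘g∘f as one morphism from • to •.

  0 +5≡5 +8≡2 +10≡1  (mod 11)
⟦path⟧: +1

Answer: +1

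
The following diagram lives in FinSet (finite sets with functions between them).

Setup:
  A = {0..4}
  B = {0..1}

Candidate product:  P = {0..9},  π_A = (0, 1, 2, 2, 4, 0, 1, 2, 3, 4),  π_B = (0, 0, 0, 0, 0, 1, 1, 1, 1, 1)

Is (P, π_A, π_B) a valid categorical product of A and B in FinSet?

Answer: NOT A VALID PRODUCT — duplicate pair at indices 2,3

Derivation:
|A|·|B| = 5·2 = 10;  |P| = 10
Check the pairing map k ↦ (π_A(k), π_B(k)):
  0 ↦ (0,0)
  1 ↦ (1,0)
  2 ↦ (2,0)
  3 ↦ (2,0)  ✗ repeats pair of k=2
  4 ↦ (4,0)
  5 ↦ (0,1)
  6 ↦ (1,1)
  7 ↦ (2,1)
  8 ↦ (3,1)
  9 ↦ (4,1)
distinct pairs in image: 9 / 10 needed
  → (2,0) hit at k=2 and k=3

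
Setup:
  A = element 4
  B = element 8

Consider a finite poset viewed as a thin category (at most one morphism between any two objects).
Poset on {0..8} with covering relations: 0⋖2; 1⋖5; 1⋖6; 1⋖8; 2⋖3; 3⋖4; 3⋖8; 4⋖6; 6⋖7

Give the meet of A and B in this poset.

Answer: A∧B = 3

Derivation:
Common predecessors of 4,8: {0,2,3}
  0 <= 3
  2 <= 3
  3 <= 3
glb = 3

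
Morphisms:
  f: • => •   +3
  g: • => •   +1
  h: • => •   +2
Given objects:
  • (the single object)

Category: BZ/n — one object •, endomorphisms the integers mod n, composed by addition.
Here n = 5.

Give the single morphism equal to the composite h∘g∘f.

  0 +3≡3 +1≡4 +2≡1  (mod 5)
⟦path⟧: +1

Answer: +1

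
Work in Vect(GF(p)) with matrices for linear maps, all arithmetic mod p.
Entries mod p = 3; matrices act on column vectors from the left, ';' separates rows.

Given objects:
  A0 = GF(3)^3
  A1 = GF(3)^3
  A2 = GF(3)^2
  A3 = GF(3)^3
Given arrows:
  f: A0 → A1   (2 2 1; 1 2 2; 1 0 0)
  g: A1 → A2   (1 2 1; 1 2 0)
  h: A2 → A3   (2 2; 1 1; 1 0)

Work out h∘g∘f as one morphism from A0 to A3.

  e0=(1,0,0) f→(2,1,1) g→(2,1) h→(0,0,2)
  e1=(0,1,0) f→(2,2,0) g→(0,0) h→(0,0,0)
  e2=(0,0,1) f→(1,2,0) g→(2,2) h→(2,1,2)
result: (0 0 2; 0 0 1; 2 0 2)

Answer: (0 0 2; 0 0 1; 2 0 2)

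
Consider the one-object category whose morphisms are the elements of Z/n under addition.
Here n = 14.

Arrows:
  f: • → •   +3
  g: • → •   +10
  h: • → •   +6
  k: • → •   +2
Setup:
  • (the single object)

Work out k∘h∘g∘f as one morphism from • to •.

Answer: +7

Work:
  0 +3≡3 +10≡13 +6≡5 +2≡7  (mod 14)
⟦path⟧: +7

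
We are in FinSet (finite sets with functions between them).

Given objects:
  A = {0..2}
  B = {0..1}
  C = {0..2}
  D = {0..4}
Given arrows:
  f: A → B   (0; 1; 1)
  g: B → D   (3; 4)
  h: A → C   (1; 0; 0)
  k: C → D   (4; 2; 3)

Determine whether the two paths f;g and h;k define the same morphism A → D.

Answer: DOES NOT COMMUTE

Trace:
Along f;g (path 1):
  0 f→0 g→3
  1 f→1 g→4
  2 f→1 g→4
  ⟦path⟧₁ = (3; 4; 4)
Along h;k (path 2):
  0 h→1 k→2
  1 h→0 k→4
  2 h→0 k→4
  ⟦path⟧₂ = (2; 4; 4)
Equal? distinct morphisms ✗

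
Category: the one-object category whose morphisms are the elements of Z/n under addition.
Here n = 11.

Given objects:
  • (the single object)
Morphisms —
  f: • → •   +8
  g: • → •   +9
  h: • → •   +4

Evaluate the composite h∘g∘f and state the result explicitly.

Answer: +10

Derivation:
  0 +8≡8 +9≡6 +4≡10  (mod 11)
result: +10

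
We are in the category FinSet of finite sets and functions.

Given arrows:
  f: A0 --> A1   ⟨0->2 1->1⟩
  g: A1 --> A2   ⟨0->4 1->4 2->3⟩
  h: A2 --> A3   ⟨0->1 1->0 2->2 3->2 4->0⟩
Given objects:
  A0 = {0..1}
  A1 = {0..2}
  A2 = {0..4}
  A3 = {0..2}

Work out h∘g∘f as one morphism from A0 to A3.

  0 f-->2 g-->3 h-->2
  1 f-->1 g-->4 h-->0
composite: ⟨0->2 1->0⟩

Answer: ⟨0->2 1->0⟩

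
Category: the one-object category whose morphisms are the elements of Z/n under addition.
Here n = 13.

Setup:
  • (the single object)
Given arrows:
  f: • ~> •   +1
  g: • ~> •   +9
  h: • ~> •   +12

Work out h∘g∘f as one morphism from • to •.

  0 +1≡1 +9≡10 +12≡9  (mod 13)
result: +9

Answer: +9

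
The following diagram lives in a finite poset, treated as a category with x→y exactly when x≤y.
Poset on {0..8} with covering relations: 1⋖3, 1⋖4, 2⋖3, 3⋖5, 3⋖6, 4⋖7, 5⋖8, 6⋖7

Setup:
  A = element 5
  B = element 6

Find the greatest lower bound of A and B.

Common predecessors of 5,6: {1,2,3}
  1 <= 3
  2 <= 3
  3 <= 3
glb = 3

Answer: A∧B = 3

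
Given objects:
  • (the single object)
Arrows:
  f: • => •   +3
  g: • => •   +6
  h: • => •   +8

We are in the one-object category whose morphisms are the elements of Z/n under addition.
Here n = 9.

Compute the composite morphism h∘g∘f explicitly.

Answer: +8

Work:
  0 +3≡3 +6≡0 +8≡8  (mod 9)
result: +8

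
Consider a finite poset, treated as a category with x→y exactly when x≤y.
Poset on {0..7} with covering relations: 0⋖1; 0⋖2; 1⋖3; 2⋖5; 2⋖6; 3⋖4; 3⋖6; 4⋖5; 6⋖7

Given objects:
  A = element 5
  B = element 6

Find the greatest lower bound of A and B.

Answer: NO MEET EXISTS

Trace:
Common predecessors of 5,6: {0,1,2,3}
  maximal lower bounds 2 and 3 are incomparable: neither 2≤3 nor 3≤2
→ no greatest lower bound exists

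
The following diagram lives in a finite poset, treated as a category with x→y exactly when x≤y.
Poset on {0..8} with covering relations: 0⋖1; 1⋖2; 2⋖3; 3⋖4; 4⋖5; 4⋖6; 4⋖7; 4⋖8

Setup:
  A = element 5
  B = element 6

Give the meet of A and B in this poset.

Common predecessors of 5,6: {0,1,2,3,4}
  0 <= 4
  1 <= 4
  2 <= 4
  3 <= 4
  4 <= 4
glb = 4

Answer: A∧B = 4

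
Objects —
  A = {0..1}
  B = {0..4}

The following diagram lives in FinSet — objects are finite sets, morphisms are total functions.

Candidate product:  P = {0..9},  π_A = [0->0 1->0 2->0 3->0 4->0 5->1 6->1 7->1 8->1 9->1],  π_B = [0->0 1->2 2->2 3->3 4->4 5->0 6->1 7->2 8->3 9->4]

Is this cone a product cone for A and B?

Answer: NOT A VALID PRODUCT — duplicate pair at indices 2,1

Trace:
|A|·|B| = 2·5 = 10;  |P| = 10
Check the pairing map k ↦ (π_A(k), π_B(k)):
  0 -> (0,0)
  1 -> (0,2)
  2 -> (0,2)  ✗ repeats pair of k=1
  3 -> (0,3)
  4 -> (0,4)
  5 -> (1,0)
  6 -> (1,1)
  7 -> (1,2)
  8 -> (1,3)
  9 -> (1,4)
distinct pairs in image: 9 / 10 needed
  → (0,2) hit at k=1 and k=2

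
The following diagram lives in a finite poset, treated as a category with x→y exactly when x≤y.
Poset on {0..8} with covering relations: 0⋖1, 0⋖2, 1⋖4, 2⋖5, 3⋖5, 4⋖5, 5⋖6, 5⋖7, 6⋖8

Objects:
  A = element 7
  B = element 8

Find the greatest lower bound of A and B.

{x : x<=A ∧ x<=B} = {0,1,2,3,4,5}  (A=7, B=8)
  0 <= 5
  1 <= 5
  2 <= 5
  3 <= 5
  4 <= 5
  5 <= 5
glb = 5

Answer: A∧B = 5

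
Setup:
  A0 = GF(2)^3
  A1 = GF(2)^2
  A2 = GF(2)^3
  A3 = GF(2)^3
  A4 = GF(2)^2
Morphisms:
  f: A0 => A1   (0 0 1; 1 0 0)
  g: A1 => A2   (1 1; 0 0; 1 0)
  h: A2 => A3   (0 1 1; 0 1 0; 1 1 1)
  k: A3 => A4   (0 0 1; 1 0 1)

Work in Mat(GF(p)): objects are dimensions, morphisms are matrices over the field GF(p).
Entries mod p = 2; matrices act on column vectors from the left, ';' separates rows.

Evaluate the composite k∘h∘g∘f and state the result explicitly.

Answer: (1 0 0; 1 0 1)

Work:
  e0=[1,0,0] f=>[0,1] g=>[1,0,0] h=>[0,0,1] k=>[1,1]
  e1=[0,1,0] f=>[0,0] g=>[0,0,0] h=>[0,0,0] k=>[0,0]
  e2=[0,0,1] f=>[1,0] g=>[1,0,1] h=>[1,0,0] k=>[0,1]
composite: (1 0 0; 1 0 1)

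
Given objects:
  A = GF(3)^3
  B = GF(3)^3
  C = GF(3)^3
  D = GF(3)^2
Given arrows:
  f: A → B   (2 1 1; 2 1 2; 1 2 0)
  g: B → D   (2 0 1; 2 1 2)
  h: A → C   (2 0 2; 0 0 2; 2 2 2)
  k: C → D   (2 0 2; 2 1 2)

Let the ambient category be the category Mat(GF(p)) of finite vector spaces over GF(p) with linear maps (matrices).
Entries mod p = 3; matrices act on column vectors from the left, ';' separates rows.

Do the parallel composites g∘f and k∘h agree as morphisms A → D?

Along f;g (path 1):
  e0=⟨1,0,0⟩ f→⟨2,2,1⟩ g→⟨2,2⟩
  e1=⟨0,1,0⟩ f→⟨1,1,2⟩ g→⟨1,1⟩
  e2=⟨0,0,1⟩ f→⟨1,2,0⟩ g→⟨2,1⟩
  composite₁ = (2 1 2; 2 1 1)
Along h;k (path 2):
  e0=⟨1,0,0⟩ h→⟨2,0,2⟩ k→⟨2,2⟩
  e1=⟨0,1,0⟩ h→⟨0,0,2⟩ k→⟨1,1⟩
  e2=⟨0,0,1⟩ h→⟨2,2,2⟩ k→⟨2,1⟩
  composite₂ = (2 1 2; 2 1 1)
Equal? same morphism ✓

Answer: COMMUTES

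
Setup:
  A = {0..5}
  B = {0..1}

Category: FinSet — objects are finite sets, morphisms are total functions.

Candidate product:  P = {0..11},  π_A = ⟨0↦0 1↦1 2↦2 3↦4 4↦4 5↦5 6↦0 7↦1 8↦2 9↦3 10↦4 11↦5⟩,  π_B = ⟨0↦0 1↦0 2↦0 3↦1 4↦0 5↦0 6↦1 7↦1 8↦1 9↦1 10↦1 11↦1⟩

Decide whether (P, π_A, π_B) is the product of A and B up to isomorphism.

Answer: NOT A VALID PRODUCT — duplicate pair at indices 10,3

Trace:
|A|·|B| = 6·2 = 12;  |P| = 12
Check the pairing map k ↦ (π_A(k), π_B(k)):
  0 ↦ (0,0)
  1 ↦ (1,0)
  2 ↦ (2,0)
  3 ↦ (4,1)
  4 ↦ (4,0)
  5 ↦ (5,0)
  6 ↦ (0,1)
  7 ↦ (1,1)
  8 ↦ (2,1)
  9 ↦ (3,1)
  10 ↦ (4,1)  ✗ repeats pair of k=3
  11 ↦ (5,1)
distinct pairs in image: 11 / 12 needed
  → (4,1) hit at k=3 and k=10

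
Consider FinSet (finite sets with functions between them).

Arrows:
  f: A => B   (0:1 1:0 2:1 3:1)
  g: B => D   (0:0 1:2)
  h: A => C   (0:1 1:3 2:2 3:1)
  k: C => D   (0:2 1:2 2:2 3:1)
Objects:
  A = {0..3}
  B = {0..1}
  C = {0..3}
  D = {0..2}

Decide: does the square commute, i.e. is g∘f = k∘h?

Answer: DOES NOT COMMUTE

Work:
Path 1 = f;g:
  0 f=>1 g=>2
  1 f=>0 g=>0
  2 f=>1 g=>2
  3 f=>1 g=>2
  ⟦path⟧₁ = (0:2 1:0 2:2 3:2)
Path 2 = h;k:
  0 h=>1 k=>2
  1 h=>3 k=>1
  2 h=>2 k=>2
  3 h=>1 k=>2
  ⟦path⟧₂ = (0:2 1:1 2:2 3:2)
Equal? distinct morphisms ✗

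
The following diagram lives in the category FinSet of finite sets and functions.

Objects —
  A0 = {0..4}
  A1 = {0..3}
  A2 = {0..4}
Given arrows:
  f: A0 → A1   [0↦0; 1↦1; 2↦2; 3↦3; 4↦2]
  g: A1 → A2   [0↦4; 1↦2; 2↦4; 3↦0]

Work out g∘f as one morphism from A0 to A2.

Answer: [0↦4; 1↦2; 2↦4; 3↦0; 4↦4]

Work:
  0 f→0 g→4
  1 f→1 g→2
  2 f→2 g→4
  3 f→3 g→0
  4 f→2 g→4
⟦path⟧: [0↦4; 1↦2; 2↦4; 3↦0; 4↦4]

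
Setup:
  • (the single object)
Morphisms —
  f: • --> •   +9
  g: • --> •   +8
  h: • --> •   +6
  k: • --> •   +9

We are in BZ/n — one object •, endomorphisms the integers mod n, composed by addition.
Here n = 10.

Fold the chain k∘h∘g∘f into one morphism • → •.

  0 +9≡9 +8≡7 +6≡3 +9≡2  (mod 10)
composite: +2

Answer: +2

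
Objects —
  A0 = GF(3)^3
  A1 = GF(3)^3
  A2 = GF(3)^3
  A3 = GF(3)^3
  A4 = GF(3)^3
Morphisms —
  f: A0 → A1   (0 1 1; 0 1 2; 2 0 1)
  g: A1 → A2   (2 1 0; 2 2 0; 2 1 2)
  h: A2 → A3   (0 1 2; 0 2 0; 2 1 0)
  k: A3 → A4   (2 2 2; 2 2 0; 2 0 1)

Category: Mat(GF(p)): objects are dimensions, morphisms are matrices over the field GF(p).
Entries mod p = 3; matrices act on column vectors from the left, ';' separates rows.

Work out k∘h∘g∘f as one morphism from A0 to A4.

Answer: (1 2 1; 1 0 0; 1 0 2)

Trace:
  e0=⟨1,0,0⟩ f→⟨0,0,2⟩ g→⟨0,0,1⟩ h→⟨2,0,0⟩ k→⟨1,1,1⟩
  e1=⟨0,1,0⟩ f→⟨1,1,0⟩ g→⟨0,1,0⟩ h→⟨1,2,1⟩ k→⟨2,0,0⟩
  e2=⟨0,0,1⟩ f→⟨1,2,1⟩ g→⟨1,0,0⟩ h→⟨0,0,2⟩ k→⟨1,0,2⟩
⟦path⟧: (1 2 1; 1 0 0; 1 0 2)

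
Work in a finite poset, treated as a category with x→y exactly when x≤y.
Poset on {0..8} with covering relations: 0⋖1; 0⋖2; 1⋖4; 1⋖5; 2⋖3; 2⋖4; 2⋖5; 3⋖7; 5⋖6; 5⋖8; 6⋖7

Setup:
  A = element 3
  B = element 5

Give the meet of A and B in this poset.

Common predecessors of 3,5: {0,2}
  0 ≤ 2
  2 ≤ 2
glb = 2

Answer: A∧B = 2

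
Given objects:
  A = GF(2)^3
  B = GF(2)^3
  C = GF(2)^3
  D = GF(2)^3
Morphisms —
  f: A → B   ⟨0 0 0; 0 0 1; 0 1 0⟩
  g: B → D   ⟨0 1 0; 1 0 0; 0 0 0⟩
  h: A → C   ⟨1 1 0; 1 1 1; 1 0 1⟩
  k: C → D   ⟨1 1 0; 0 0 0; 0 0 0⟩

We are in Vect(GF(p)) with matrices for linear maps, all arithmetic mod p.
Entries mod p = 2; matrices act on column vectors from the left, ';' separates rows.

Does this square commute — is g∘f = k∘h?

Answer: COMMUTES

Trace:
Along f;g (path 1):
  e0=[1,0,0] f→[0,0,0] g→[0,0,0]
  e1=[0,1,0] f→[0,0,1] g→[0,0,0]
  e2=[0,0,1] f→[0,1,0] g→[1,0,0]
  result₁ = ⟨0 0 1; 0 0 0; 0 0 0⟩
Along h;k (path 2):
  e0=[1,0,0] h→[1,1,1] k→[0,0,0]
  e1=[0,1,0] h→[1,1,0] k→[0,0,0]
  e2=[0,0,1] h→[0,1,1] k→[1,0,0]
  result₂ = ⟨0 0 1; 0 0 0; 0 0 0⟩
Equal? YES — commutes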